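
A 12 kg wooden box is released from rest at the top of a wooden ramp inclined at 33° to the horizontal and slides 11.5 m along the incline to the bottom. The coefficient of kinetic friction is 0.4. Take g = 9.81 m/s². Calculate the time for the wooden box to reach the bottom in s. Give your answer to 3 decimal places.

The weight component along the incline is mg sin 33° = 64.115 N and the normal force is N = mg cos 33° = 98.728 N.
Friction up the slope is f = μN = 0.4 × 98.728 = 39.491 N, so the net downslope force is 64.115 − 39.491 = 24.624 N and a = 24.624 / 12 = 2.0520 m/s².
Starting from rest, L = ½at², so t = √(2L/a) = √(2 × 11.5 / 2.0520) = 3.3479 s.

3.348 s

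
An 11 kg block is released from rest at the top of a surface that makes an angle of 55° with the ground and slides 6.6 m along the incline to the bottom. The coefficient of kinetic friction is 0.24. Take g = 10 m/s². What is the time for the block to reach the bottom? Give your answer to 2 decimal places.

1.39 s

The weight component along the incline is mg sin 55° = 90.107 N and the normal force is N = mg cos 55° = 63.093 N.
Friction up the slope is f = μN = 0.24 × 63.093 = 15.142 N, so the net downslope force is 90.107 − 15.142 = 74.965 N and a = 74.965 / 11 = 6.8150 m/s².
Starting from rest, L = ½at², so t = √(2L/a) = √(2 × 6.6 / 6.8150) = 1.3917 s.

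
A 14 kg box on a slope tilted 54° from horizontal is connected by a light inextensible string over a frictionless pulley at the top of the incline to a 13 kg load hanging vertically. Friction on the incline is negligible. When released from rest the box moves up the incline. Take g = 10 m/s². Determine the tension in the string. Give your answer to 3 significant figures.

For the box on the incline: the weight component along the slope is m₁g sin 54° = 14 × 10 × 0.8090 = 113.260 N and the normal force is N = m₁g cos 54° = 82.290 N.
Newton's second law for the box (up-slope positive): T − 113.260 = 14 a. For the hanging load (downward positive): 13 × 10 − T = 13 a.
Adding the two equations eliminates T: 16.740 = 27 a, so a = 0.6200 m/s².
Then from the hanging load's equation, T = 13 × (10 − 0.6200) = 121.940 N.

122 N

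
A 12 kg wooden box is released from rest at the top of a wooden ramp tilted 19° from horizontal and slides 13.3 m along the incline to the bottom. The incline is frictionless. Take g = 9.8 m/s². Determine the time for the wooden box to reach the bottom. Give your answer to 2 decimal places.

2.89 s

The weight component along the incline is mg sin 19° = 38.287 N and the normal force is N = mg cos 19° = 111.193 N.
With no friction, a = g sin 19° = 3.1906 m/s².
Starting from rest, L = ½at², so t = √(2L/a) = √(2 × 13.3 / 3.1906) = 2.8874 s.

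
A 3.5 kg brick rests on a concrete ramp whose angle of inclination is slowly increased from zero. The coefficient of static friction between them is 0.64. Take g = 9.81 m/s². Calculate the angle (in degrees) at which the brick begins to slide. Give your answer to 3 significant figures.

32.6°

At the threshold of sliding, static friction is at its maximum μ_s N and exactly balances the weight component along the incline: mg sin θ = μ_s mg cos θ.
Hence tan θ = μ_s = 0.64, so θ = arctan(0.64) = 32.6192°.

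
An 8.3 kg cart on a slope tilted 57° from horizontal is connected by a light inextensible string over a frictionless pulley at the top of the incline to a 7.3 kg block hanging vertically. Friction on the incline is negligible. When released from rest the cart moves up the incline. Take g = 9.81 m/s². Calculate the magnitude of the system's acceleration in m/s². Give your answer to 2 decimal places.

0.21 m/s²

For the cart on the incline: the weight component along the slope is m₁g sin 57° = 8.3 × 9.81 × 0.8387 = 68.289 N and the normal force is N = m₁g cos 57° = 44.346 N.
Newton's second law for the cart (up-slope positive): T − 68.289 = 8.3 a. For the hanging block (downward positive): 7.3 × 9.81 − T = 7.3 a.
Adding the two equations eliminates T: 3.324 = 15.6 a, so a = 0.2131 m/s².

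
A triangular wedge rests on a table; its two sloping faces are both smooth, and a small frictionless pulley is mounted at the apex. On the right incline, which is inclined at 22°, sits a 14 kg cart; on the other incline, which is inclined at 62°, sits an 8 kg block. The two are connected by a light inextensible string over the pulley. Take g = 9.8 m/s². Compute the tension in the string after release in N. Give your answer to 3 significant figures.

Resolve each weight along its own incline: the 14 kg mass has component 14 × 9.8 × sin 22° = 51.396 N down its slope, and the 8 kg mass has 8 × 9.8 × sin 62° = 69.223 N down its slope.
The 8 kg side's 69.223 N exceeds the other side's 51.396 N, so that mass slides down and the 14 kg mass slides up. Taking that direction as positive, Newton's second law for the whole system gives 69.223 − 51.396 = (14 + 8) a, so a = 17.827 / 22 = 0.8103 m/s².
For the 14 kg mass (up-slope positive): T − 51.396 = 14 × 0.8103, so T = 62.740 N.

62.7 N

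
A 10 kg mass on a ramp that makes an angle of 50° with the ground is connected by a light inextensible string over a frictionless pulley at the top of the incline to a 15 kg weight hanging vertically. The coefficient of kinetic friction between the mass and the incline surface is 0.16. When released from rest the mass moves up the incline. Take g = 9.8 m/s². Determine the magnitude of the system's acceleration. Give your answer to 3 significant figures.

For the mass on the incline: the weight component along the slope is m₁g sin 50° = 10 × 9.8 × 0.7660 = 75.068 N and the normal force is N = m₁g cos 50° = 62.993 N.
Kinetic friction opposes the mass's motion up the incline: f = μN = 0.16 × 62.993 = 10.079 N acting down the slope.
Newton's second law for the mass (up-slope positive): T − 75.068 − 10.079 = 10 a. For the hanging weight (downward positive): 15 × 9.8 − T = 15 a.
Adding the two equations eliminates T: 61.853 = 25 a, so a = 2.4741 m/s².

2.47 m/s²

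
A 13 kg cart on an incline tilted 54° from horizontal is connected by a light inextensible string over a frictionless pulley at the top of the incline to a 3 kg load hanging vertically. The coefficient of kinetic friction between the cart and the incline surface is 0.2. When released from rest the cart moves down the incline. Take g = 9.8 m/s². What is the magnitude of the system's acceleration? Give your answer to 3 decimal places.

For the cart on the incline: the weight component along the slope is m₁g sin 54° = 13 × 9.8 × 0.8090 = 103.067 N and the normal force is N = m₁g cos 54° = 74.884 N.
Kinetic friction opposes the cart's motion down the incline: f = μN = 0.2 × 74.884 = 14.977 N acting up the slope.
Newton's second law for the cart (down-slope positive): 103.067 − 14.977 − T = 13 a. For the hanging load (upward positive): T − 3 × 9.8 = 3 a.
Adding the two equations eliminates T: 58.690 = 16 a, so a = 3.6681 m/s².

3.668 m/s²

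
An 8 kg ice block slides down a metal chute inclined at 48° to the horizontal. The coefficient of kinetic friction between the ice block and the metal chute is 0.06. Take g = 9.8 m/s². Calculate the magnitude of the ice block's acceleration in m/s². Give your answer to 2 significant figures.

Resolving the weight along the incline: the component pulling the ice block down the slope is mg sin 48° = 8 × 9.8 × 0.7431 = 58.259 N, and the normal force is N = mg cos 48° = 8 × 9.8 × 0.6691 = 52.457 N.
Kinetic friction acts up the slope with magnitude f = μN = 0.06 × 52.457 = 3.147 N.
Net force along the incline is 58.259 − 3.147 = 55.112 N, so a = 55.112 / 8 = 6.8890 m/s².

6.9 m/s²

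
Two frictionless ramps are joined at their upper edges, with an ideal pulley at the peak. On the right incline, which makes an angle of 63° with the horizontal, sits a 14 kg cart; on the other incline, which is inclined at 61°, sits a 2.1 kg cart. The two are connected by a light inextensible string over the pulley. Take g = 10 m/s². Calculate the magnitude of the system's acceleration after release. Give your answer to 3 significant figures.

Resolve each weight along its own incline: the 14 kg mass has component 14 × 10 × sin 63° = 124.741 N down its slope, and the 2.1 kg mass has 2.1 × 10 × sin 61° = 18.367 N down its slope.
The 14 kg side's 124.741 N exceeds the other side's 18.367 N, so that mass slides down and the 2.1 kg mass slides up. Taking that direction as positive, Newton's second law for the whole system gives 124.741 − 18.367 = (14 + 2.1) a, so a = 106.374 / 16.1 = 6.6071 m/s².

6.61 m/s²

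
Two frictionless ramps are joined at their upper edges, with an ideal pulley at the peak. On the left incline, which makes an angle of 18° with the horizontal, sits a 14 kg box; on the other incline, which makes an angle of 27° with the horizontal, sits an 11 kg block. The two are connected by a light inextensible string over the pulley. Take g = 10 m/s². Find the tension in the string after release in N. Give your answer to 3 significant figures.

47.0 N

Resolve each weight along its own incline: the 14 kg mass has component 14 × 10 × sin 18° = 43.262 N down its slope, and the 11 kg mass has 11 × 10 × sin 27° = 49.939 N down its slope.
The 11 kg side's 49.939 N exceeds the other side's 43.262 N, so that mass slides down and the 14 kg mass slides up. Taking that direction as positive, Newton's second law for the whole system gives 49.939 − 43.262 = (14 + 11) a, so a = 6.677 / 25 = 0.2671 m/s².
For the 14 kg mass (up-slope positive): T − 43.262 = 14 × 0.2671, so T = 47.001 N.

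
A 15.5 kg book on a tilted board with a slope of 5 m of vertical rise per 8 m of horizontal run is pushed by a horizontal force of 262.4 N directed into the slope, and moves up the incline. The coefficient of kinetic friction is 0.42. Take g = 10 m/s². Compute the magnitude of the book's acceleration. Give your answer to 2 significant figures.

The horizontal push has components F cos 32.01° = 262.4 × 0.8480 = 222.515 N up the incline and F sin 32.01° = 262.4 × 0.5300 = 139.072 N pressing into the surface.
The normal force is therefore N = mg cos 32.01° + F sin 32.01° = 131.440 + 139.072 = 270.512 N, and kinetic friction down the slope is μN = 0.42 × 270.512 = 113.615 N.
Along the incline: F cos 32.01° − mg sin 32.01° − μN = ma, so 222.515 − 82.150 − 113.615 = 15.5 a, giving a = 1.7258 m/s².

1.7 m/s²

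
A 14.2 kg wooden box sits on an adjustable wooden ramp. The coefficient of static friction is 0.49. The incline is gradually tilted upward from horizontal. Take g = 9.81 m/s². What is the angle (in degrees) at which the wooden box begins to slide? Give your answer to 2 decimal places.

At the threshold of sliding, static friction is at its maximum μ_s N and exactly balances the weight component along the incline: mg sin θ = μ_s mg cos θ.
Hence tan θ = μ_s = 0.49, so θ = arctan(0.49) = 26.1049°.

26.10°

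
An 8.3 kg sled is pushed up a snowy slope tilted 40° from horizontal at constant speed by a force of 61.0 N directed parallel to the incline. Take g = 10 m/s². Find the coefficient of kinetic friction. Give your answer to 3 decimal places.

0.120

At constant speed ΣF = 0 along the incline. The applied 61.0 N acts up the slope; the weight component mg sin 40° = 53.351 N and kinetic friction μN both act down the slope.
So 61.0 = 53.351 + μ × 63.582, giving μ = (61.0 − 53.351) / 63.582 = 0.1203.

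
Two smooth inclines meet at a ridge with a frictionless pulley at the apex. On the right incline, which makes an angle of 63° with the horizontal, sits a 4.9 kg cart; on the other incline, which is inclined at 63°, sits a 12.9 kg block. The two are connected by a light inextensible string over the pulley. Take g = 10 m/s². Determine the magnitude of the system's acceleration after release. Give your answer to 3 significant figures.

4.00 m/s²

Resolve each weight along its own incline: the 4.9 kg mass has component 4.9 × 10 × sin 63° = 43.659 N down its slope, and the 12.9 kg mass has 12.9 × 10 × sin 63° = 114.940 N down its slope.
The 12.9 kg side's 114.940 N exceeds the other side's 43.659 N, so that mass slides down and the 4.9 kg mass slides up. Taking that direction as positive, Newton's second law for the whole system gives 114.940 − 43.659 = (4.9 + 12.9) a, so a = 71.281 / 17.8 = 4.0046 m/s².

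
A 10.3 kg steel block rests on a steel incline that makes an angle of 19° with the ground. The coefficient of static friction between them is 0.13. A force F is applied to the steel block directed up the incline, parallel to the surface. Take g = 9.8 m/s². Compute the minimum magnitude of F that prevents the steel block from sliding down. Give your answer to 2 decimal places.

The normal force is N = mg cos 19° = 95.441 N. With F at its minimum the steel block is on the verge of sliding down, so static friction is at its maximum μ_s N = 0.13 × 95.441 = 12.407 N and acts up the slope.
Equilibrium along the incline: F + μ_s N = mg sin 19°, so F = 32.863 − 12.407 = 20.456 N.

20.46 N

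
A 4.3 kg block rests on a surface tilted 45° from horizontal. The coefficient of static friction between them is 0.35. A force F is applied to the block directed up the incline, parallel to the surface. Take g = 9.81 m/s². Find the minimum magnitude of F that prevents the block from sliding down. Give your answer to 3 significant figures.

19.4 N

The normal force is N = mg cos 45° = 29.828 N. With F at its minimum the block is on the verge of sliding down, so static friction is at its maximum μ_s N = 0.35 × 29.828 = 10.440 N and acts up the slope.
Equilibrium along the incline: F + μ_s N = mg sin 45°, so F = 29.828 − 10.440 = 19.388 N.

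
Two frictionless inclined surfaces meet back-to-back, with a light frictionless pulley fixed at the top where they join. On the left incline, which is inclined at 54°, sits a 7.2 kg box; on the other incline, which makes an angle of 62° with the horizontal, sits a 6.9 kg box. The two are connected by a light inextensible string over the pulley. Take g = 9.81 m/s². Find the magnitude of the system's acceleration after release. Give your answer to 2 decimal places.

Resolve each weight along its own incline: the 7.2 kg mass has component 7.2 × 9.81 × sin 54° = 57.142 N down its slope, and the 6.9 kg mass has 6.9 × 9.81 × sin 62° = 59.766 N down its slope.
The 6.9 kg side's 59.766 N exceeds the other side's 57.142 N, so that mass slides down and the 7.2 kg mass slides up. Taking that direction as positive, Newton's second law for the whole system gives 59.766 − 57.142 = (7.2 + 6.9) a, so a = 2.624 / 14.1 = 0.1861 m/s².

0.19 m/s²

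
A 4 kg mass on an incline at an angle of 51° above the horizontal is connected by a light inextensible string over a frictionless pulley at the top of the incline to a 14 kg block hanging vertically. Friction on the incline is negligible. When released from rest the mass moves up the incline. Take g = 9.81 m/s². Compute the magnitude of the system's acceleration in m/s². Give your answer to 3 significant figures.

5.94 m/s²

For the mass on the incline: the weight component along the slope is m₁g sin 51° = 4 × 9.81 × 0.7771 = 30.493 N and the normal force is N = m₁g cos 51° = 24.695 N.
Newton's second law for the mass (up-slope positive): T − 30.493 = 4 a. For the hanging block (downward positive): 14 × 9.81 − T = 14 a.
Adding the two equations eliminates T: 106.847 = 18 a, so a = 5.9359 m/s².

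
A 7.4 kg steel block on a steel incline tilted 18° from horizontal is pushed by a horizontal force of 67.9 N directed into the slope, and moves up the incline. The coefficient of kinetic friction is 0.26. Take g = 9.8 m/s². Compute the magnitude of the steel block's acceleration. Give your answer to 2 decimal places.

The horizontal push has components F cos 18° = 67.9 × 0.9511 = 64.580 N up the incline and F sin 18° = 67.9 × 0.3090 = 20.981 N pressing into the surface.
The normal force is therefore N = mg cos 18° + F sin 18° = 68.974 + 20.981 = 89.955 N, and kinetic friction down the slope is μN = 0.26 × 89.955 = 23.388 N.
Along the incline: F cos 18° − mg sin 18° − μN = ma, so 64.580 − 22.409 − 23.388 = 7.4 a, giving a = 2.5382 m/s².

2.54 m/s²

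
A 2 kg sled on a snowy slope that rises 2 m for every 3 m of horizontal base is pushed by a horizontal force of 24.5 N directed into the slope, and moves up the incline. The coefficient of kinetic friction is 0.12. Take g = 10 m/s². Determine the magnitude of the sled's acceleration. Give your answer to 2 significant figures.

2.8 m/s²

The horizontal push has components F cos 33.69° = 24.5 × 0.8321 = 20.386 N up the incline and F sin 33.69° = 24.5 × 0.5547 = 13.590 N pressing into the surface.
The normal force is therefore N = mg cos 33.69° + F sin 33.69° = 16.642 + 13.590 = 30.232 N, and kinetic friction down the slope is μN = 0.12 × 30.232 = 3.628 N.
Along the incline: F cos 33.69° − mg sin 33.69° − μN = ma, so 20.386 − 11.094 − 3.628 = 2 a, giving a = 2.8320 m/s².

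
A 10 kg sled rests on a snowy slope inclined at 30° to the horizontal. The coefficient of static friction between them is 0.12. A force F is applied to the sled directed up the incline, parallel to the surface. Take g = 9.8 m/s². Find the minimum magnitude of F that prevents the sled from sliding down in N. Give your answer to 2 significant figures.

The normal force is N = mg cos 30° = 84.870 N. With F at its minimum the sled is on the verge of sliding down, so static friction is at its maximum μ_s N = 0.12 × 84.870 = 10.184 N and acts up the slope.
Equilibrium along the incline: F + μ_s N = mg sin 30°, so F = 49.000 − 10.184 = 38.816 N.

39 N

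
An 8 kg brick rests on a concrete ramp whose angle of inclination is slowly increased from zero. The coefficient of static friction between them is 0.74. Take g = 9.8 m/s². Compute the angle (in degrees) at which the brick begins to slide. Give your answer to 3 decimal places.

36.501°

At the threshold of sliding, static friction is at its maximum μ_s N and exactly balances the weight component along the incline: mg sin θ = μ_s mg cos θ.
Hence tan θ = μ_s = 0.74, so θ = arctan(0.74) = 36.5014°.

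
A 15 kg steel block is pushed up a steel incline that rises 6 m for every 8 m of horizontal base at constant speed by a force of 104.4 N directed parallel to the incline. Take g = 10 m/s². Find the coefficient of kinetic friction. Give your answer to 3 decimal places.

0.120

At constant speed ΣF = 0 along the incline. The applied 104.4 N acts up the slope; the weight component mg sin 36.87° = 90.000 N and kinetic friction μN both act down the slope.
So 104.4 = 90.000 + μ × 120.000, giving μ = (104.4 − 90.000) / 120.000 = 0.1200.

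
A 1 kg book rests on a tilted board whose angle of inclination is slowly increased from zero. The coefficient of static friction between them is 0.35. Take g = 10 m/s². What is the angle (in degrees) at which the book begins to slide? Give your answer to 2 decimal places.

At the threshold of sliding, static friction is at its maximum μ_s N and exactly balances the weight component along the incline: mg sin θ = μ_s mg cos θ.
Hence tan θ = μ_s = 0.35, so θ = arctan(0.35) = 19.2900°.

19.29°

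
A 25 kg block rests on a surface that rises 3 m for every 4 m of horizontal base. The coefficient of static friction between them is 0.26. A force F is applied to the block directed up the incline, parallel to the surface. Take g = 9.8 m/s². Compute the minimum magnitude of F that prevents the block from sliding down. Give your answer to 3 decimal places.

96.040 N

The normal force is N = mg cos 36.87° = 196.000 N. With F at its minimum the block is on the verge of sliding down, so static friction is at its maximum μ_s N = 0.26 × 196.000 = 50.960 N and acts up the slope.
Equilibrium along the incline: F + μ_s N = mg sin 36.87°, so F = 147.000 − 50.960 = 96.040 N.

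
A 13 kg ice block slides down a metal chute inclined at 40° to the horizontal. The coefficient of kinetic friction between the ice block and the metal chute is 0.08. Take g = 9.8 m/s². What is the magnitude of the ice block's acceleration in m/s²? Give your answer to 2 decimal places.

Resolving the weight along the incline: the component pulling the ice block down the slope is mg sin 40° = 13 × 9.8 × 0.6428 = 81.893 N, and the normal force is N = mg cos 40° = 13 × 9.8 × 0.7660 = 97.588 N.
Kinetic friction acts up the slope with magnitude f = μN = 0.08 × 97.588 = 7.807 N.
Net force along the incline is 81.893 − 7.807 = 74.086 N, so a = 74.086 / 13 = 5.6989 m/s².

5.70 m/s²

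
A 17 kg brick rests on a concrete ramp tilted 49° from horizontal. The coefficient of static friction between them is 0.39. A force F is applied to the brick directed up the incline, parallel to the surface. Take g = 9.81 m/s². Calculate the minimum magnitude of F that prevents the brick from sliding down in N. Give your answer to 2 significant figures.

83 N

The normal force is N = mg cos 49° = 109.411 N. With F at its minimum the brick is on the verge of sliding down, so static friction is at its maximum μ_s N = 0.39 × 109.411 = 42.670 N and acts up the slope.
Equilibrium along the incline: F + μ_s N = mg sin 49°, so F = 125.863 − 42.670 = 83.193 N.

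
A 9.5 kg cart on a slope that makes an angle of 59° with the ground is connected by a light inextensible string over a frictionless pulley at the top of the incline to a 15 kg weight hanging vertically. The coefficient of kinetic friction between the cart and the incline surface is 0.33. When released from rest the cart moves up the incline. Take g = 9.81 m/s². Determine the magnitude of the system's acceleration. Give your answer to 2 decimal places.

2.10 m/s²

For the cart on the incline: the weight component along the slope is m₁g sin 59° = 9.5 × 9.81 × 0.8572 = 79.887 N and the normal force is N = m₁g cos 59° = 47.999 N.
Kinetic friction opposes the cart's motion up the incline: f = μN = 0.33 × 47.999 = 15.840 N acting down the slope.
Newton's second law for the cart (up-slope positive): T − 79.887 − 15.840 = 9.5 a. For the hanging weight (downward positive): 15 × 9.81 − T = 15 a.
Adding the two equations eliminates T: 51.423 = 24.5 a, so a = 2.0989 m/s².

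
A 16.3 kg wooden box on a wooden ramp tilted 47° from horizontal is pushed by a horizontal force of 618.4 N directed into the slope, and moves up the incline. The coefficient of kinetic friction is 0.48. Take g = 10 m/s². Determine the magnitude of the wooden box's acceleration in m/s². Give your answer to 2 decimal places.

1.97 m/s²

The horizontal push has components F cos 47° = 618.4 × 0.6820 = 421.749 N up the incline and F sin 47° = 618.4 × 0.7314 = 452.298 N pressing into the surface.
The normal force is therefore N = mg cos 47° + F sin 47° = 111.166 + 452.298 = 563.464 N, and kinetic friction down the slope is μN = 0.48 × 563.464 = 270.463 N.
Along the incline: F cos 47° − mg sin 47° − μN = ma, so 421.749 − 119.218 − 270.463 = 16.3 a, giving a = 1.9674 m/s².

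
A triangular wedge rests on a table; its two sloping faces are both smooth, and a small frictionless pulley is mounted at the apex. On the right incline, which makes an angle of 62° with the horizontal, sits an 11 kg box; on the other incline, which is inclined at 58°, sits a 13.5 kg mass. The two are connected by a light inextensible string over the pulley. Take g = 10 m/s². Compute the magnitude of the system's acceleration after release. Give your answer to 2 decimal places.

0.71 m/s²

Resolve each weight along its own incline: the 11 kg mass has component 11 × 10 × sin 62° = 97.124 N down its slope, and the 13.5 kg mass has 13.5 × 10 × sin 58° = 114.486 N down its slope.
The 13.5 kg side's 114.486 N exceeds the other side's 97.124 N, so that mass slides down and the 11 kg mass slides up. Taking that direction as positive, Newton's second law for the whole system gives 114.486 − 97.124 = (11 + 13.5) a, so a = 17.362 / 24.5 = 0.7087 m/s².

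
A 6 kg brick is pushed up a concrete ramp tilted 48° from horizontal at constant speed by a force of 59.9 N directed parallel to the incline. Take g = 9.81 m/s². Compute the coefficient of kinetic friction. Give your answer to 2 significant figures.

At constant speed ΣF = 0 along the incline. The applied 59.9 N acts up the slope; the weight component mg sin 48° = 43.742 N and kinetic friction μN both act down the slope.
So 59.9 = 43.742 + μ × 39.385, giving μ = (59.9 − 43.742) / 39.385 = 0.4103.

0.41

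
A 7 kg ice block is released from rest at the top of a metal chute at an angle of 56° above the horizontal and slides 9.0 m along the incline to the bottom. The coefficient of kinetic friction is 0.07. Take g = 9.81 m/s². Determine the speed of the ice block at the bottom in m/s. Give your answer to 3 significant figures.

11.8 m/s

The weight component along the incline is mg sin 56° = 56.930 N and the normal force is N = mg cos 56° = 38.400 N.
Friction up the slope is f = μN = 0.07 × 38.400 = 2.688 N, so the net downslope force is 56.930 − 2.688 = 54.242 N and a = 54.242 / 7 = 7.7489 m/s².
Starting from rest over a distance of 9.0 m, v² = 2aL = 2 × 7.7489 × 9.0 = 139.4802, so v = 11.8102 m/s.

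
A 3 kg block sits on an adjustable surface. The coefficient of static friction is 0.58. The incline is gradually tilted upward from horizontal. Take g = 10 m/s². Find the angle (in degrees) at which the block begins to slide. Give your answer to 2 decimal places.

30.11°

At the threshold of sliding, static friction is at its maximum μ_s N and exactly balances the weight component along the incline: mg sin θ = μ_s mg cos θ.
Hence tan θ = μ_s = 0.58, so θ = arctan(0.58) = 30.1137°.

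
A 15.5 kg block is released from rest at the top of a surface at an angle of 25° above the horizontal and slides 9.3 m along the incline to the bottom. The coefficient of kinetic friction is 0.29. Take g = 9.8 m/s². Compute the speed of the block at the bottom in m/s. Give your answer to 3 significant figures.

5.40 m/s

The weight component along the incline is mg sin 25° = 64.196 N and the normal force is N = mg cos 25° = 137.668 N.
Friction up the slope is f = μN = 0.29 × 137.668 = 39.924 N, so the net downslope force is 64.196 − 39.924 = 24.272 N and a = 24.272 / 15.5 = 1.5659 m/s².
Starting from rest over a distance of 9.3 m, v² = 2aL = 2 × 1.5659 × 9.3 = 29.1257, so v = 5.3968 m/s.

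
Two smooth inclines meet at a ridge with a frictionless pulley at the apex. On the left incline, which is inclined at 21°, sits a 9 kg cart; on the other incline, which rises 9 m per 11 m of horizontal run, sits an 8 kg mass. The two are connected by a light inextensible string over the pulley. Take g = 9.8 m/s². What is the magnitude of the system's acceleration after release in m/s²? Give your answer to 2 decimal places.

Resolve each weight along its own incline: the 9 kg mass has component 9 × 9.8 × sin 21° = 31.608 N down its slope, and the 8 kg mass has 8 × 9.8 × sin 39.29° = 49.646 N down its slope.
The 8 kg side's 49.646 N exceeds the other side's 31.608 N, so that mass slides down and the 9 kg mass slides up. Taking that direction as positive, Newton's second law for the whole system gives 49.646 − 31.608 = (9 + 8) a, so a = 18.038 / 17 = 1.0611 m/s².

1.06 m/s²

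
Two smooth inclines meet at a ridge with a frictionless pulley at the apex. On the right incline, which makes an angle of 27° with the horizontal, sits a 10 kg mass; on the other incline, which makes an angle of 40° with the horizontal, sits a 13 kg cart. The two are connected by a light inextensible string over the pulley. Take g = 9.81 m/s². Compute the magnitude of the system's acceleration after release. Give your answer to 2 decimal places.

Resolve each weight along its own incline: the 10 kg mass has component 10 × 9.81 × sin 27° = 44.536 N down its slope, and the 13 kg mass has 13 × 9.81 × sin 40° = 81.975 N down its slope.
The 13 kg side's 81.975 N exceeds the other side's 44.536 N, so that mass slides down and the 10 kg mass slides up. Taking that direction as positive, Newton's second law for the whole system gives 81.975 − 44.536 = (10 + 13) a, so a = 37.439 / 23 = 1.6278 m/s².

1.63 m/s²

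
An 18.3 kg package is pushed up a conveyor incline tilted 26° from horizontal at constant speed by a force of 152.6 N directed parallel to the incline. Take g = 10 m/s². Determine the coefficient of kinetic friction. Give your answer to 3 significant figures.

0.440

At constant speed ΣF = 0 along the incline. The applied 152.6 N acts up the slope; the weight component mg sin 26° = 80.222 N and kinetic friction μN both act down the slope.
So 152.6 = 80.222 + μ × 164.479, giving μ = (152.6 − 80.222) / 164.479 = 0.4400.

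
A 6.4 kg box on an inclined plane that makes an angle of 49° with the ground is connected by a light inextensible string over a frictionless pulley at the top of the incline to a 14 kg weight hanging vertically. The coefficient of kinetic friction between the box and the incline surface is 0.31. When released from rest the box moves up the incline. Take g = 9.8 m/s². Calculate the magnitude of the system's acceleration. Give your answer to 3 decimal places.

For the box on the incline: the weight component along the slope is m₁g sin 49° = 6.4 × 9.8 × 0.7547 = 47.335 N and the normal force is N = m₁g cos 49° = 41.148 N.
Kinetic friction opposes the box's motion up the incline: f = μN = 0.31 × 41.148 = 12.756 N acting down the slope.
Newton's second law for the box (up-slope positive): T − 47.335 − 12.756 = 6.4 a. For the hanging weight (downward positive): 14 × 9.8 − T = 14 a.
Adding the two equations eliminates T: 77.109 = 20.4 a, so a = 3.7799 m/s².

3.780 m/s²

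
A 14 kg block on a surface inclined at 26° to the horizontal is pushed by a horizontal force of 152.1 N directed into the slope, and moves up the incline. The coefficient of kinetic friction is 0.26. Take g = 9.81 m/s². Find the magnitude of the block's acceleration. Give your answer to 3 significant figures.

The horizontal push has components F cos 26° = 152.1 × 0.8988 = 136.707 N up the incline and F sin 26° = 152.1 × 0.4384 = 66.681 N pressing into the surface.
The normal force is therefore N = mg cos 26° + F sin 26° = 123.441 + 66.681 = 190.122 N, and kinetic friction down the slope is μN = 0.26 × 190.122 = 49.432 N.
Along the incline: F cos 26° − mg sin 26° − μN = ma, so 136.707 − 60.210 − 49.432 = 14 a, giving a = 1.9332 m/s².

1.93 m/s²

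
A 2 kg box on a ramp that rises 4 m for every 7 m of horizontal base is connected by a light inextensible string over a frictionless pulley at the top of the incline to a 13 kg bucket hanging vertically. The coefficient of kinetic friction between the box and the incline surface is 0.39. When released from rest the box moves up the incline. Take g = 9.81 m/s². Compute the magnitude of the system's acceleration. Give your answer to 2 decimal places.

7.41 m/s²

For the box on the incline: the weight component along the slope is m₁g sin 29.74° = 2 × 9.81 × 0.4961 = 9.733 N and the normal force is N = m₁g cos 29.74° = 17.035 N.
Kinetic friction opposes the box's motion up the incline: f = μN = 0.39 × 17.035 = 6.644 N acting down the slope.
Newton's second law for the box (up-slope positive): T − 9.733 − 6.644 = 2 a. For the hanging bucket (downward positive): 13 × 9.81 − T = 13 a.
Adding the two equations eliminates T: 111.153 = 15 a, so a = 7.4102 m/s².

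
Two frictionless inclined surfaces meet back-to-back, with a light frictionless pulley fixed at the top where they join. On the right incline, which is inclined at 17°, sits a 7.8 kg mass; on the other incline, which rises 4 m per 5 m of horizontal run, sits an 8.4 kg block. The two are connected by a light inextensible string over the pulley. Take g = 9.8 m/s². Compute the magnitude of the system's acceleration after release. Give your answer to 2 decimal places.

Resolve each weight along its own incline: the 7.8 kg mass has component 7.8 × 9.8 × sin 17° = 22.349 N down its slope, and the 8.4 kg mass has 8.4 × 9.8 × sin 38.66° = 51.425 N down its slope.
The 8.4 kg side's 51.425 N exceeds the other side's 22.349 N, so that mass slides down and the 7.8 kg mass slides up. Taking that direction as positive, Newton's second law for the whole system gives 51.425 − 22.349 = (7.8 + 8.4) a, so a = 29.076 / 16.2 = 1.7948 m/s².

1.79 m/s²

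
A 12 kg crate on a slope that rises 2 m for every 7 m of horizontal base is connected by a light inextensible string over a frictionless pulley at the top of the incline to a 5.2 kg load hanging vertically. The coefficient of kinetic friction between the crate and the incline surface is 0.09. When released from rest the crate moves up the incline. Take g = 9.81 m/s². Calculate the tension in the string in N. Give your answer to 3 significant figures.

For the crate on the incline: the weight component along the slope is m₁g sin 15.95° = 12 × 9.81 × 0.2747 = 32.338 N and the normal force is N = m₁g cos 15.95° = 113.191 N.
Kinetic friction opposes the crate's motion up the incline: f = μN = 0.09 × 113.191 = 10.187 N acting down the slope.
Newton's second law for the crate (up-slope positive): T − 32.338 − 10.187 = 12 a. For the hanging load (downward positive): 5.2 × 9.81 − T = 5.2 a.
Adding the two equations eliminates T: 8.487 = 17.2 a, so a = 0.4934 m/s².
Then from the hanging load's equation, T = 5.2 × (9.81 − 0.4934) = 48.446 N.

48.4 N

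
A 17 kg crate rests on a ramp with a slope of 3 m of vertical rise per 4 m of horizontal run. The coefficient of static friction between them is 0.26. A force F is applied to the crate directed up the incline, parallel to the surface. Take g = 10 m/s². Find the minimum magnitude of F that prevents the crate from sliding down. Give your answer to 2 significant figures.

The normal force is N = mg cos 36.87° = 136.000 N. With F at its minimum the crate is on the verge of sliding down, so static friction is at its maximum μ_s N = 0.26 × 136.000 = 35.360 N and acts up the slope.
Equilibrium along the incline: F + μ_s N = mg sin 36.87°, so F = 102.000 − 35.360 = 66.640 N.

67 N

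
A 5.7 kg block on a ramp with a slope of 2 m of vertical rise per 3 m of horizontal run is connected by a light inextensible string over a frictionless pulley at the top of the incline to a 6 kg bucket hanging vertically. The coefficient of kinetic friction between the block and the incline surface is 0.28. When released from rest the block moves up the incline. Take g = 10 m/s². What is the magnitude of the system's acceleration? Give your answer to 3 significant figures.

1.29 m/s²

For the block on the incline: the weight component along the slope is m₁g sin 33.69° = 5.7 × 10 × 0.5547 = 31.618 N and the normal force is N = m₁g cos 33.69° = 47.427 N.
Kinetic friction opposes the block's motion up the incline: f = μN = 0.28 × 47.427 = 13.280 N acting down the slope.
Newton's second law for the block (up-slope positive): T − 31.618 − 13.280 = 5.7 a. For the hanging bucket (downward positive): 6 × 10 − T = 6 a.
Adding the two equations eliminates T: 15.102 = 11.7 a, so a = 1.2908 m/s².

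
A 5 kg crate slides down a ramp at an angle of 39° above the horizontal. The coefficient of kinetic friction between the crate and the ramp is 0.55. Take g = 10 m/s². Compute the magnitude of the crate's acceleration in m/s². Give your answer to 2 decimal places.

2.02 m/s²

Resolving the weight along the incline: the component pulling the crate down the slope is mg sin 39° = 5 × 10 × 0.6293 = 31.465 N, and the normal force is N = mg cos 39° = 5 × 10 × 0.7771 = 38.855 N.
Kinetic friction acts up the slope with magnitude f = μN = 0.55 × 38.855 = 21.370 N.
Net force along the incline is 31.465 − 21.370 = 10.095 N, so a = 10.095 / 5 = 2.0190 m/s².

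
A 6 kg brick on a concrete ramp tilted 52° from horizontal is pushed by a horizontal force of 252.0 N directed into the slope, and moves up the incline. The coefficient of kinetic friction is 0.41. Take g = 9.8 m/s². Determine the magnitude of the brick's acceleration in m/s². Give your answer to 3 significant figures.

2.09 m/s²

The horizontal push has components F cos 52° = 252.0 × 0.6157 = 155.156 N up the incline and F sin 52° = 252.0 × 0.7880 = 198.576 N pressing into the surface.
The normal force is therefore N = mg cos 52° + F sin 52° = 36.203 + 198.576 = 234.779 N, and kinetic friction down the slope is μN = 0.41 × 234.779 = 96.259 N.
Along the incline: F cos 52° − mg sin 52° − μN = ma, so 155.156 − 46.334 − 96.259 = 6 a, giving a = 2.0938 m/s².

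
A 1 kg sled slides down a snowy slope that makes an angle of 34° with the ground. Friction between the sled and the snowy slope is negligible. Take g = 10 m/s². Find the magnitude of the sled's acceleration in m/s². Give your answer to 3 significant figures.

5.59 m/s²

Resolving the weight along the incline: the component pulling the sled down the slope is mg sin 34° = 1 × 10 × 0.5592 = 5.592 N, and the normal force is N = mg cos 34° = 1 × 10 × 0.8290 = 8.290 N.
With no friction the net force along the incline is 5.592 N, so a = g sin 34° = 5.592 / 1 = 5.5920 m/s².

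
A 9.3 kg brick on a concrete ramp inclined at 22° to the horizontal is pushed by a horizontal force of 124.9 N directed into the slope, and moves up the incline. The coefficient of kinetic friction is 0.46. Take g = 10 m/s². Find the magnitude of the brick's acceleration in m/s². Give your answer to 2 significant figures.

2.1 m/s²

The horizontal push has components F cos 22° = 124.9 × 0.9272 = 115.807 N up the incline and F sin 22° = 124.9 × 0.3746 = 46.788 N pressing into the surface.
The normal force is therefore N = mg cos 22° + F sin 22° = 86.230 + 46.788 = 133.018 N, and kinetic friction down the slope is μN = 0.46 × 133.018 = 61.188 N.
Along the incline: F cos 22° − mg sin 22° − μN = ma, so 115.807 − 34.838 − 61.188 = 9.3 a, giving a = 2.1270 m/s².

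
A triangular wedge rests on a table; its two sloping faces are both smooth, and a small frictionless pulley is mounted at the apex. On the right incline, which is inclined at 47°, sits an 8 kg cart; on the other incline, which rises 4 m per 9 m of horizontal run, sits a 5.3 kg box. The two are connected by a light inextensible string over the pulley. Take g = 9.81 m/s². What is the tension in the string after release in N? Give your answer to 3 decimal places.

Resolve each weight along its own incline: the 8 kg mass has component 8 × 9.81 × sin 47° = 57.397 N down its slope, and the 5.3 kg mass has 5.3 × 9.81 × sin 23.96° = 21.116 N down its slope.
The 8 kg side's 57.397 N exceeds the other side's 21.116 N, so that mass slides down and the 5.3 kg mass slides up. Taking that direction as positive, Newton's second law for the whole system gives 57.397 − 21.116 = (8 + 5.3) a, so a = 36.281 / 13.3 = 2.7279 m/s².
For the 5.3 kg mass (up-slope positive): T − 21.116 = 5.3 × 2.7279, so T = 35.574 N.

35.574 N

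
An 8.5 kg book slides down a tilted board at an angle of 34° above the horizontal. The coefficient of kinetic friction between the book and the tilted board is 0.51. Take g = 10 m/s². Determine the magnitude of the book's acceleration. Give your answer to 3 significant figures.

Resolving the weight along the incline: the component pulling the book down the slope is mg sin 34° = 8.5 × 10 × 0.5592 = 47.532 N, and the normal force is N = mg cos 34° = 8.5 × 10 × 0.8290 = 70.465 N.
Kinetic friction acts up the slope with magnitude f = μN = 0.51 × 70.465 = 35.937 N.
Net force along the incline is 47.532 − 35.937 = 11.595 N, so a = 11.595 / 8.5 = 1.3641 m/s².

1.36 m/s²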